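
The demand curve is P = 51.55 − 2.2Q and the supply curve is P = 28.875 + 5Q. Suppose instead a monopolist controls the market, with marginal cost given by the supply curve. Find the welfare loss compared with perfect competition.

1.96

Competitive equilibrium: 51.55 − 2.2Q = 28.875 + 5Q → Q* = 3.1493, P* = 44.6215.
Marginal revenue: MR = 51.55 − 4.4Q. Set MR = MC: 51.55 − 4.4Q = 28.875 + 5Q → Q_m = 2.4122.
Price P_m = 51.55 − 2.2·2.4122 = 46.2432; MC(Q_m) = 28.875 + 5·2.4122 = 40.936.
Competitive Q* = 3.1493, so ΔQ = 0.7371; wedge = 46.2432 − 40.936 = 5.3072.
Deadweight loss = ½ × 0.7371 × 5.3072 = 1.96.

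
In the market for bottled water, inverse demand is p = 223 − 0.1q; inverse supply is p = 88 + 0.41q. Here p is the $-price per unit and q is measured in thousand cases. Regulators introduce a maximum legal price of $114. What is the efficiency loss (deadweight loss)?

Competitive equilibrium: 223 − 0.1q = 88 + 0.41q → q* = 264.7059, p* = 196.5294.
At the ceiling p = 114, quantity supplied = (114 − 88)/0.41 = 63.4146.
Willingness to pay at q' = 63.4146: 223 − 0.1·63.4146 = 216.6585.
Δq = 264.7059 − 63.4146 = 201.2913; wedge = 216.6585 − 114 = 102.6585.
Welfare loss = ½ × 201.2913 × 102.6585 = $10332.13 thousand.

$10332.13 thousand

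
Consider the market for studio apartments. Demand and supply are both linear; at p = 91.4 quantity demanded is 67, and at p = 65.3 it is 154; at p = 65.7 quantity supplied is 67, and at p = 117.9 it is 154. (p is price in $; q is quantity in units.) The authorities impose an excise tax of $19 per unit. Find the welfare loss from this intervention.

Demand slope = (65.3 − 91.4)/(154 − 67) = −0.3, so p = 111.5 − 0.3q.
Supply slope = (117.9 − 65.7)/(154 − 67) = 0.6, so p = 25.5 + 0.6q.
Competitive equilibrium: 111.5 − 0.3q = 25.5 + 0.6q → q* = 95.5556, p* = 82.8333.
With the tax, the buyer price exceeds the seller price by 19: (111.5 − 0.3q) − (25.5 + 0.6q) = 19 → q' = 74.4444.
Δq = 95.5556 − 74.4444 = 21.1112; the wedge equals the tax, 19.
Welfare loss = ½ × 21.1112 × 19 = $200.56.

$200.56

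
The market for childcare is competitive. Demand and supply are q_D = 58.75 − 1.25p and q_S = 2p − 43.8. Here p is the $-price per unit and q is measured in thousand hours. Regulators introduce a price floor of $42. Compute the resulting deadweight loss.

$110.83 thousand

In inverse form: demand p = 47 − 0.8q, supply p = 21.9 + 0.5q.
Competitive equilibrium: 47 − 0.8q = 21.9 + 0.5q → q* = 19.3077, p* = 31.5538.
At the floor p = 42, quantity demanded = (47 − 42)/0.8 = 6.25.
Sellers' marginal cost at q' = 6.25: 21.9 + 0.5·6.25 = 25.025.
Δq = 19.3077 − 6.25 = 13.0577; wedge = 42 − 25.025 = 16.975.
Deadweight loss = ½ × 13.0577 × 16.975 = $110.83 thousand.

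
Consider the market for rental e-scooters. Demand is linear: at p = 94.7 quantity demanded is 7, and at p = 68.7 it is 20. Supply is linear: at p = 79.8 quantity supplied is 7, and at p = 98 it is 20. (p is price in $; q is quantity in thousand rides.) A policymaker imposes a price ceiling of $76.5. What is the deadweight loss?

$77.22 thousand

Demand slope = (68.7 − 94.7)/(20 − 7) = −2, so p = 108.7 − 2q.
Supply slope = (98 − 79.8)/(20 − 7) = 1.4, so p = 70 + 1.4q.
Competitive equilibrium: 108.7 − 2q = 70 + 1.4q → q* = 11.3824, p* = 85.9353.
At the ceiling p = 76.5, quantity supplied = (76.5 − 70)/1.4 = 4.6429.
Willingness to pay at q' = 4.6429: 108.7 − 2·4.6429 = 99.4142.
Δq = 11.3824 − 4.6429 = 6.7395; wedge = 99.4142 − 76.5 = 22.9142.
The triangle = ½ × 6.7395 × 22.9142 = $77.22 thousand.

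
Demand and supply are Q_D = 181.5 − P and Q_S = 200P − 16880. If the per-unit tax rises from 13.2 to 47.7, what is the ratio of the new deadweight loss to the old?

13.058

In inverse form: demand P = 181.5 − Q, supply P = 84.4 + 0.005Q.
Competitive equilibrium: 181.5 − Q = 84.4 + 0.005Q → Q* = 96.6169, P* = 84.8831.
For a per-unit tax t: ΔQ = t/1.005, so DWL = ½·t·(t/1.005) = t²/2.01.
At t = 13.2: DWL = 86.687. At t = 47.7: DWL = 1131.985.
Ratio = (47.7/13.2)² = 13.058.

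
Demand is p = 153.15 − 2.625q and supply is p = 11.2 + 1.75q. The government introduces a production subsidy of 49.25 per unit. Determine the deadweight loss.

Competitive equilibrium: 153.15 − 2.625q = 11.2 + 1.75q → q* = 32.4457, p* = 67.98.
The subsidy lowers effective supply by 49.25: p = 1.75q − 38.05.
New quantity: 153.15 − 2.625q = 1.75q − 38.05 → q' = 43.7029.
Overproduction Δq = 43.7029 − 32.4457 = 11.2572; wedge = subsidy = 49.25.
The triangle = ½ × 11.2572 × 49.25 = 277.21.

277.21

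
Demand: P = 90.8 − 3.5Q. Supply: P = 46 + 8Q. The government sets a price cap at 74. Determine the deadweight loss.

0.90

Competitive equilibrium: 90.8 − 3.5Q = 46 + 8Q → Q* = 3.8957, P* = 77.1652.
At the ceiling P = 74, quantity supplied = (74 − 46)/8 = 3.5.
Willingness to pay at Q' = 3.5: 90.8 − 3.5·3.5 = 78.55.
ΔQ = 3.8957 − 3.5 = 0.3957; wedge = 78.55 − 74 = 4.55.
Welfare loss = ½ × 0.3957 × 4.55 = 0.90.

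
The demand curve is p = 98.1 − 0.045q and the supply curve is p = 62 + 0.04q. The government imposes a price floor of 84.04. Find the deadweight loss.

535.61

Competitive equilibrium: 98.1 − 0.045q = 62 + 0.04q → q* = 424.7059, p* = 78.9882.
At the floor p = 84.04, quantity demanded = (98.1 − 84.04)/0.045 = 312.4444.
Sellers' marginal cost at q' = 312.4444: 62 + 0.04·312.4444 = 74.4978.
Δq = 424.7059 − 312.4444 = 112.2615; wedge = 84.04 − 74.4978 = 9.5422.
Welfare loss = ½ × 112.2615 × 9.5422 = 535.61.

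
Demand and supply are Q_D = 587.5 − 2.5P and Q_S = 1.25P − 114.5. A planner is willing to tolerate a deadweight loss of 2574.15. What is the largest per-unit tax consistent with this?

In inverse form: demand P = 235 − 0.4Q, supply P = 91.6 + 0.8Q.
Competitive equilibrium: 235 − 0.4Q = 91.6 + 0.8Q → Q* = 119.5, P* = 187.2.
A tax t gives ΔQ = t/1.2 and wedge t, so DWL = t²/2.4.
t²/2.4 = 2574.15 → t² = 6177.96 → t = 78.6.

78.6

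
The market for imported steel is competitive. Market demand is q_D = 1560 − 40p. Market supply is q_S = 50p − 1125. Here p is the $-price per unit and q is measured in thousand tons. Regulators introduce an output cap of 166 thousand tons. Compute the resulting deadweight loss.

$906.01 thousand

In inverse form: demand p = 39 − 0.025q, supply p = 22.5 + 0.02q.
Competitive equilibrium: 39 − 0.025q = 22.5 + 0.02q → q* = 366.6667, p* = 29.8333.
At q = 166: demand price = 39 − 0.025·166 = 34.85; supply price = 22.5 + 0.02·166 = 25.82.
Δq = 366.6667 − 166 = 200.6667; wedge = 34.85 − 25.82 = 9.03.
The triangle = ½ × 200.6667 × 9.03 = $906.01 thousand.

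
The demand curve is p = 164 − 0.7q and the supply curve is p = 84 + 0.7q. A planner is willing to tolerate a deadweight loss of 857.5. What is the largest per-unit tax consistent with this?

Competitive equilibrium: 164 − 0.7q = 84 + 0.7q → q* = 57.1429, p* = 124.
A tax t gives Δq = t/1.4 and wedge t, so DWL = t²/2.8.
t²/2.8 = 857.5 → t² = 2401 → t = 49.

49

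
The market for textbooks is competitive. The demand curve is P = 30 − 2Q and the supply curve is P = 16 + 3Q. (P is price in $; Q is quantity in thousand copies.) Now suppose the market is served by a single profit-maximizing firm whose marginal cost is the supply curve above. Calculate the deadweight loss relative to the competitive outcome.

$1.60 thousand

Competitive equilibrium: 30 − 2Q = 16 + 3Q → Q* = 2.8, P* = 24.4.
Marginal revenue: MR = 30 − 4Q. Set MR = MC: 30 − 4Q = 16 + 3Q → Q_m = 2.
Price P_m = 30 − 2·2 = 26; MC(Q_m) = 16 + 3·2 = 22.
Competitive Q* = 2.8, so ΔQ = 0.8; wedge = 26 − 22 = 4.
Deadweight loss = ½ × 0.8 × 4 = $1.60 thousand.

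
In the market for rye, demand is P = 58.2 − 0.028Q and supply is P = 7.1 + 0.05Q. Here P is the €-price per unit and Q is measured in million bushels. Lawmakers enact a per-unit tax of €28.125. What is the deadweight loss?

€5070.61 million

Competitive equilibrium: 58.2 − 0.028Q = 7.1 + 0.05Q → Q* = 655.1282, P* = 39.8564.
With the tax, the buyer price exceeds the seller price by 28.125: (58.2 − 0.028Q) − (7.1 + 0.05Q) = 28.125 → Q' = 294.5513.
ΔQ = 655.1282 − 294.5513 = 360.5769; the wedge equals the tax, 28.125.
Deadweight loss = ½ × 360.5769 × 28.125 = €5070.61 million.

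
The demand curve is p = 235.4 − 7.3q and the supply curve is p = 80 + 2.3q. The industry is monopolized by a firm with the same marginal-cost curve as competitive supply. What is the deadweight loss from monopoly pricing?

234.68

Competitive equilibrium: 235.4 − 7.3q = 80 + 2.3q → q* = 16.1875, p* = 117.2313.
Marginal revenue: MR = 235.4 − 14.6q. Set MR = MC: 235.4 − 14.6q = 80 + 2.3q → q_m = 9.1953.
Price p_m = 235.4 − 7.3·9.1953 = 168.2743; MC(q_m) = 80 + 2.3·9.1953 = 101.1492.
Competitive q* = 16.1875, so Δq = 6.9922; wedge = 168.2743 − 101.1492 = 67.1251.
Deadweight loss = ½ × 6.9922 × 67.1251 = 234.68.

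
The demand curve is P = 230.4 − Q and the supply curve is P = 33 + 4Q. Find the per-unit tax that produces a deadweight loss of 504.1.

71

Competitive equilibrium: 230.4 − Q = 33 + 4Q → Q* = 39.48, P* = 190.92.
A tax t gives ΔQ = t/5 and wedge t, so DWL = t²/10.
t²/10 = 504.1 → t² = 5041 → t = 71.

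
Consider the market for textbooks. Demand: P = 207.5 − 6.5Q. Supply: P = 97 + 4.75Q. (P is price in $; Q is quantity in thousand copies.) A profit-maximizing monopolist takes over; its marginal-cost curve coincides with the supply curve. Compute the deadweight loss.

Competitive equilibrium: 207.5 − 6.5Q = 97 + 4.75Q → Q* = 9.8222, P* = 143.6556.
Marginal revenue: MR = 207.5 − 13Q. Set MR = MC: 207.5 − 13Q = 97 + 4.75Q → Q_m = 6.2254.
Price P_m = 207.5 − 6.5·6.2254 = 167.0349; MC(Q_m) = 97 + 4.75·6.2254 = 126.5707.
Competitive Q* = 9.8222, so ΔQ = 3.5968; wedge = 167.0349 − 126.5707 = 40.4642.
DWL = ½ × 3.5968 × 40.4642 = $72.77 thousand.

$72.77 thousand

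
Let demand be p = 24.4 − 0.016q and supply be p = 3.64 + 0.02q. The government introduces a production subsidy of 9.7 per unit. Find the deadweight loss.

1306.81

Competitive equilibrium: 24.4 − 0.016q = 3.64 + 0.02q → q* = 576.6667, p* = 15.1733.
The subsidy lowers effective supply by 9.7: p = 0.02q − 6.06.
New quantity: 24.4 − 0.016q = 0.02q − 6.06 → q' = 846.1111.
Overproduction Δq = 846.1111 − 576.6667 = 269.4444; wedge = subsidy = 9.7.
Welfare loss = ½ × 269.4444 × 9.7 = 1306.81.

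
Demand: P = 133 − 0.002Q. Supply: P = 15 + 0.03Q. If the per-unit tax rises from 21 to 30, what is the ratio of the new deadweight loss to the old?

2.041

Competitive equilibrium: 133 − 0.002Q = 15 + 0.03Q → Q* = 3687.5, P* = 125.625.
For a per-unit tax t: ΔQ = t/0.032, so DWL = ½·t·(t/0.032) = t²/0.064.
At t = 21: DWL = 6890.625. At t = 30: DWL = 14062.5.
Ratio = (30/21)² = 2.041.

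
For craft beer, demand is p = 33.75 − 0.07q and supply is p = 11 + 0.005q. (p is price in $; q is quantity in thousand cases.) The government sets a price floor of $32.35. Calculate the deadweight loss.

Competitive equilibrium: 33.75 − 0.07q = 11 + 0.005q → q* = 303.3333, p* = 12.5167.
At the floor p = 32.35, quantity demanded = (33.75 − 32.35)/0.07 = 20.
Sellers' marginal cost at q' = 20: 11 + 0.005·20 = 11.1.
Δq = 303.3333 − 20 = 283.3333; wedge = 32.35 − 11.1 = 21.25.
The triangle = ½ × 283.3333 × 21.25 = $3010.42 thousand.

$3010.42 thousand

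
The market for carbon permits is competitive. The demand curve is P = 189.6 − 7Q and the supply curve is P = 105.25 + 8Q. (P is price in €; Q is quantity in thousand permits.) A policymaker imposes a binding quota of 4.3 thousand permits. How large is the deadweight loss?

Competitive equilibrium: 189.6 − 7Q = 105.25 + 8Q → Q* = 5.6233, P* = 150.2367.
At Q = 4.3: demand price = 189.6 − 7·4.3 = 159.5; supply price = 105.25 + 8·4.3 = 139.65.
ΔQ = 5.6233 − 4.3 = 1.3233; wedge = 159.5 − 139.65 = 19.85.
Deadweight loss = ½ × 1.3233 × 19.85 = €13.13 thousand.

€13.13 thousand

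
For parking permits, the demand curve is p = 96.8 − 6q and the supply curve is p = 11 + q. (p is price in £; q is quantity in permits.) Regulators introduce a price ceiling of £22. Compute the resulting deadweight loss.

£5.53

Competitive equilibrium: 96.8 − 6q = 11 + q → q* = 12.2571, p* = 23.2571.
At the ceiling p = 22, quantity supplied = (22 − 11)/1 = 11.
Willingness to pay at q' = 11: 96.8 − 6·11 = 30.8.
Δq = 12.2571 − 11 = 1.2571; wedge = 30.8 − 22 = 8.8.
Deadweight loss = ½ × 1.2571 × 8.8 = £5.53.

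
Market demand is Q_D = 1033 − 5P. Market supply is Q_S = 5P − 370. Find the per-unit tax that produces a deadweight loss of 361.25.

In inverse form: demand P = 206.6 − 0.2Q, supply P = 74 + 0.2Q.
Competitive equilibrium: 206.6 − 0.2Q = 74 + 0.2Q → Q* = 331.5, P* = 140.3.
A tax t gives ΔQ = t/0.4 and wedge t, so DWL = t²/0.8.
t²/0.8 = 361.25 → t² = 289 → t = 17.

17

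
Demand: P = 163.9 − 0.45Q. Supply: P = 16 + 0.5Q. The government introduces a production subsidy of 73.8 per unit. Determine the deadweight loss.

Competitive equilibrium: 163.9 − 0.45Q = 16 + 0.5Q → Q* = 155.6842, P* = 93.8421.
The subsidy lowers effective supply by 73.8: P = 0.5Q − 57.8.
New quantity: 163.9 − 0.45Q = 0.5Q − 57.8 → Q' = 233.3684.
Overproduction ΔQ = 233.3684 − 155.6842 = 77.6842; wedge = subsidy = 73.8.
The triangle = ½ × 77.6842 × 73.8 = 2866.55.

2866.55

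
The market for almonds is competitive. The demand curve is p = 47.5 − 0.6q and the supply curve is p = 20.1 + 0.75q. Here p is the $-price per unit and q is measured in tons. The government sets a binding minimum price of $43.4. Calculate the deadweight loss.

$122.34

Competitive equilibrium: 47.5 − 0.6q = 20.1 + 0.75q → q* = 20.2963, p* = 35.32222.
At the floor p = 43.4, quantity demanded = (47.5 − 43.4)/0.6 = 6.83333.
Sellers' marginal cost at q' = 6.83333: 20.1 + 0.75·6.83333 = 25.225.
Δq = 20.2963 − 6.83333 = 13.46297; wedge = 43.4 − 25.225 = 18.175.
Deadweight loss = ½ × 13.46297 × 18.175 = $122.34.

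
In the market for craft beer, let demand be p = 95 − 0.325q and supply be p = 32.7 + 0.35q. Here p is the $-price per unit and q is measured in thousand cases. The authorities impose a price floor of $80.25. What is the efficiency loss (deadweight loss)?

$742.74 thousand

Competitive equilibrium: 95 − 0.325q = 32.7 + 0.35q → q* = 92.2963, p* = 65.0037.
At the floor p = 80.25, quantity demanded = (95 − 80.25)/0.325 = 45.3846.
Sellers' marginal cost at q' = 45.3846: 32.7 + 0.35·45.3846 = 48.5846.
Δq = 92.2963 − 45.3846 = 46.9117; wedge = 80.25 − 48.5846 = 31.6654.
Deadweight loss = ½ × 46.9117 × 31.6654 = $742.74 thousand.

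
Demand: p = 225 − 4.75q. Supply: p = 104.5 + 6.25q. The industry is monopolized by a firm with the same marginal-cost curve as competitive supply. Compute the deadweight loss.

Competitive equilibrium: 225 − 4.75q = 104.5 + 6.25q → q* = 10.9545, p* = 172.9659.
Marginal revenue: MR = 225 − 9.5q. Set MR = MC: 225 − 9.5q = 104.5 + 6.25q → q_m = 7.6508.
Price p_m = 225 − 4.75·7.6508 = 188.6587; MC(q_m) = 104.5 + 6.25·7.6508 = 152.3175.
Competitive q* = 10.9545, so Δq = 3.3037; wedge = 188.6587 − 152.3175 = 36.3412.
The triangle = ½ × 3.3037 × 36.3412 = 60.03.

60.03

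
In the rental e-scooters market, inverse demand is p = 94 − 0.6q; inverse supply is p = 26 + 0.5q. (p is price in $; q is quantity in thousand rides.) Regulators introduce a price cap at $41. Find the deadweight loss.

Competitive equilibrium: 94 − 0.6q = 26 + 0.5q → q* = 61.8182, p* = 56.9091.
At the ceiling p = 41, quantity supplied = (41 − 26)/0.5 = 30.
Willingness to pay at q' = 30: 94 − 0.6·30 = 76.
Δq = 61.8182 − 30 = 31.8182; wedge = 76 − 41 = 35.
The triangle = ½ × 31.8182 × 35 = $556.82 thousand.

$556.82 thousand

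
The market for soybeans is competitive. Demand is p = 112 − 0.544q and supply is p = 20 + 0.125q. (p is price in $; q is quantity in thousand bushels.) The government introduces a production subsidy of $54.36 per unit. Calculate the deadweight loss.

$2208.53 thousand

Competitive equilibrium: 112 − 0.544q = 20 + 0.125q → q* = 137.5187, p* = 37.1898.
The subsidy lowers effective supply by 54.36: p = 0.125q − 34.36.
New quantity: 112 − 0.544q = 0.125q − 34.36 → q' = 218.7743.
Overproduction Δq = 218.7743 − 137.5187 = 81.2556; wedge = subsidy = 54.36.
DWL = ½ × 81.2556 × 54.36 = $2208.53 thousand.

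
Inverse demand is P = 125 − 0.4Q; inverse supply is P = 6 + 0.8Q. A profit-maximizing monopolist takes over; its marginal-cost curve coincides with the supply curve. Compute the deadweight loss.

368.78

Competitive equilibrium: 125 − 0.4Q = 6 + 0.8Q → Q* = 99.1667, P* = 85.3333.
Marginal revenue: MR = 125 − 0.8Q. Set MR = MC: 125 − 0.8Q = 6 + 0.8Q → Q_m = 74.375.
Price P_m = 125 − 0.4·74.375 = 95.25; MC(Q_m) = 6 + 0.8·74.375 = 65.5.
Competitive Q* = 99.1667, so ΔQ = 24.7917; wedge = 95.25 − 65.5 = 29.75.
Welfare loss = ½ × 24.7917 × 29.75 = 368.78.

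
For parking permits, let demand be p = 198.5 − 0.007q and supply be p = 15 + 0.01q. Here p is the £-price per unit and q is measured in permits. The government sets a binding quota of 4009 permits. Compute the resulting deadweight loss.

£391321.48

Competitive equilibrium: 198.5 − 0.007q = 15 + 0.01q → q* = 10794.1176, p* = 122.9412.
At q = 4009: demand price = 198.5 − 0.007·4009 = 170.437; supply price = 15 + 0.01·4009 = 55.09.
Δq = 10794.1176 − 4009 = 6785.1176; wedge = 170.437 − 55.09 = 115.347.
Deadweight loss = ½ × 6785.1176 × 115.347 = £391321.48.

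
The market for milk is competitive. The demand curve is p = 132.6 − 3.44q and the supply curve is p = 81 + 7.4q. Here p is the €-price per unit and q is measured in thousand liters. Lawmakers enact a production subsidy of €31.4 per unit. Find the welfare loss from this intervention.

Competitive equilibrium: 132.6 − 3.44q = 81 + 7.4q → q* = 4.7601, p* = 116.2251.
The subsidy lowers effective supply by 31.4: p = 49.6 + 7.4q.
New quantity: 132.6 − 3.44q = 49.6 + 7.4q → q' = 7.6568.
Overproduction Δq = 7.6568 − 4.7601 = 2.8967; wedge = subsidy = 31.4.
Deadweight loss = ½ × 2.8967 × 31.4 = €45.48 thousand.

€45.48 thousand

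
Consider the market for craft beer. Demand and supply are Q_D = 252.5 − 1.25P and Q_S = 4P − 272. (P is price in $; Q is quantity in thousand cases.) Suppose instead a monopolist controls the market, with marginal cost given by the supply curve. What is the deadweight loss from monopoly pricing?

In inverse form: demand P = 202 − 0.8Q, supply P = 68 + 0.25Q.
Competitive equilibrium: 202 − 0.8Q = 68 + 0.25Q → Q* = 127.619, P* = 99.9048.
Marginal revenue: MR = 202 − 1.6Q. Set MR = MC: 202 − 1.6Q = 68 + 0.25Q → Q_m = 72.4324.
Price P_m = 202 − 0.8·72.4324 = 144.0541; MC(Q_m) = 68 + 0.25·72.4324 = 86.1081.
Competitive Q* = 127.619, so ΔQ = 55.1866; wedge = 144.0541 − 86.1081 = 57.946.
The triangle = ½ × 55.1866 × 57.946 = $1598.92 thousand.

$1598.92 thousand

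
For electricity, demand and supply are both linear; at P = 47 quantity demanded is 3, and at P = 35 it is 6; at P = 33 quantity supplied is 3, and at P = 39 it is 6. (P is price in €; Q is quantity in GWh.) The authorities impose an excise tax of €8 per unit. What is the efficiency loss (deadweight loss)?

€5.33

Demand slope = (35 − 47)/(6 − 3) = −4, so P = 59 − 4Q.
Supply slope = (39 − 33)/(6 − 3) = 2, so P = 27 + 2Q.
Competitive equilibrium: 59 − 4Q = 27 + 2Q → Q* = 5.3333, P* = 37.6667.
With the tax, the buyer price exceeds the seller price by 8: (59 − 4Q) − (27 + 2Q) = 8 → Q' = 4.
ΔQ = 5.3333 − 4 = 1.3333; the wedge equals the tax, 8.
The triangle = ½ × 1.3333 × 8 = €5.33.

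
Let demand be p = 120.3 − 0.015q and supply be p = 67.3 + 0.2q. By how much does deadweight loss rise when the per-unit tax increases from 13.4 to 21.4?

Competitive equilibrium: 120.3 − 0.015q = 67.3 + 0.2q → q* = 246.5116, p* = 116.6023.
For a per-unit tax t: Δq = t/0.215, so DWL = ½·t·(t/0.215) = t²/0.43.
At t = 13.4: DWL = 417.581. At t = 21.4: DWL = 1065.023.
Increase = 1065.023 − 417.581 = 647.44.

647.44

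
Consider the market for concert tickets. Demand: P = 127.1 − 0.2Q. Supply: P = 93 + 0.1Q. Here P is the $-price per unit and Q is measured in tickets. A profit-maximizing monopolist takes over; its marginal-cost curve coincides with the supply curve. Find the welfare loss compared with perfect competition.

$310.08

Competitive equilibrium: 127.1 − 0.2Q = 93 + 0.1Q → Q* = 113.6667, P* = 104.3667.
Marginal revenue: MR = 127.1 − 0.4Q. Set MR = MC: 127.1 − 0.4Q = 93 + 0.1Q → Q_m = 68.2.
Price P_m = 127.1 − 0.2·68.2 = 113.46; MC(Q_m) = 93 + 0.1·68.2 = 99.82.
Competitive Q* = 113.6667, so ΔQ = 45.4667; wedge = 113.46 − 99.82 = 13.64.
The triangle = ½ × 45.4667 × 13.64 = $310.08.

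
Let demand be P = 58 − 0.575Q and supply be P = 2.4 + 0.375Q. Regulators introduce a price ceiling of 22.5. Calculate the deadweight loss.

Competitive equilibrium: 58 − 0.575Q = 2.4 + 0.375Q → Q* = 58.5263, P* = 24.3474.
At the ceiling P = 22.5, quantity supplied = (22.5 − 2.4)/0.375 = 53.6.
Willingness to pay at Q' = 53.6: 58 − 0.575·53.6 = 27.18.
ΔQ = 58.5263 − 53.6 = 4.9263; wedge = 27.18 − 22.5 = 4.68.
The triangle = ½ × 4.9263 × 4.68 = 11.53.

11.53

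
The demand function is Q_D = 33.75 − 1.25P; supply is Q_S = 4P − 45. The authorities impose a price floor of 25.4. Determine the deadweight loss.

In inverse form: demand P = 27 − 0.8Q, supply P = 11.25 + 0.25Q.
Competitive equilibrium: 27 − 0.8Q = 11.25 + 0.25Q → Q* = 15, P* = 15.
At the floor P = 25.4, quantity demanded = (27 − 25.4)/0.8 = 2.
Sellers' marginal cost at Q' = 2: 11.25 + 0.25·2 = 11.75.
ΔQ = 15 − 2 = 13; wedge = 25.4 − 11.75 = 13.65.
Welfare loss = ½ × 13 × 13.65 = 88.725.

88.725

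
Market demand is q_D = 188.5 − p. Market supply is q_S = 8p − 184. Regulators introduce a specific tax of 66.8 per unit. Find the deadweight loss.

In inverse form: demand p = 188.5 − q, supply p = 23 + 0.125q.
Competitive equilibrium: 188.5 − q = 23 + 0.125q → q* = 147.1111, p* = 41.3889.
With the tax, the buyer price exceeds the seller price by 66.8: (188.5 − q) − (23 + 0.125q) = 66.8 → q' = 87.7333.
Δq = 147.1111 − 87.7333 = 59.3778; the wedge equals the tax, 66.8.
The triangle = ½ × 59.3778 × 66.8 = 1983.22.

1983.22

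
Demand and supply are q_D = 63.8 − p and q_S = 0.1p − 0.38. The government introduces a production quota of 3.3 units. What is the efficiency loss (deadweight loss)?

In inverse form: demand p = 63.8 − q, supply p = 3.8 + 10q.
Competitive equilibrium: 63.8 − q = 3.8 + 10q → q* = 5.4545, p* = 58.3455.
At q = 3.3: demand price = 63.8 − 1·3.3 = 60.5; supply price = 3.8 + 10·3.3 = 36.8.
Δq = 5.4545 − 3.3 = 2.1545; wedge = 60.5 − 36.8 = 23.7.
Welfare loss = ½ × 2.1545 × 23.7 = 25.53.

25.53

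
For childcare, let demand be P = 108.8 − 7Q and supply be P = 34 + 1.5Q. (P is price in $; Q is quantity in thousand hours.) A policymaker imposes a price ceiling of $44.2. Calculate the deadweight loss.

Competitive equilibrium: 108.8 − 7Q = 34 + 1.5Q → Q* = 8.8, P* = 47.2.
At the ceiling P = 44.2, quantity supplied = (44.2 − 34)/1.5 = 6.8.
Willingness to pay at Q' = 6.8: 108.8 − 7·6.8 = 61.2.
ΔQ = 8.8 − 6.8 = 2; wedge = 61.2 − 44.2 = 17.
Deadweight loss = ½ × 2 × 17 = $17 thousand.

$17 thousand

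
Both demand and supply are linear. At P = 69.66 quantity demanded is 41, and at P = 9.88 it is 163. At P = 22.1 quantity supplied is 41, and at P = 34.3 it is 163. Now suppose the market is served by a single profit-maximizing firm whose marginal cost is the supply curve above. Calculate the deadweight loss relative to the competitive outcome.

898.06

Demand slope = (9.88 − 69.66)/(163 − 41) = −0.49, so P = 89.75 − 0.49Q.
Supply slope = (34.3 − 22.1)/(163 − 41) = 0.1, so P = 18 + 0.1Q.
Competitive equilibrium: 89.75 − 0.49Q = 18 + 0.1Q → Q* = 121.6102, P* = 30.161.
Marginal revenue: MR = 89.75 − 0.98Q. Set MR = MC: 89.75 − 0.98Q = 18 + 0.1Q → Q_m = 66.4352.
Price P_m = 89.75 − 0.49·66.4352 = 57.1968; MC(Q_m) = 18 + 0.1·66.4352 = 24.6435.
Competitive Q* = 121.6102, so ΔQ = 55.175; wedge = 57.1968 − 24.6435 = 32.5533.
The triangle = ½ × 55.175 × 32.5533 = 898.06.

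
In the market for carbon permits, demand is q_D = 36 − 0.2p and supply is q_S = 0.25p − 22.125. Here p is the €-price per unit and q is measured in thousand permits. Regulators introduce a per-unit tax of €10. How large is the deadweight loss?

€5.56 thousand

In inverse form: demand p = 180 − 5q, supply p = 88.5 + 4q.
Competitive equilibrium: 180 − 5q = 88.5 + 4q → q* = 10.1667, p* = 129.1667.
With the tax, the buyer price exceeds the seller price by 10: (180 − 5q) − (88.5 + 4q) = 10 → q' = 9.0556.
Δq = 10.1667 − 9.0556 = 1.1111; the wedge equals the tax, 10.
Deadweight loss = ½ × 1.1111 × 10 = €5.56 thousand.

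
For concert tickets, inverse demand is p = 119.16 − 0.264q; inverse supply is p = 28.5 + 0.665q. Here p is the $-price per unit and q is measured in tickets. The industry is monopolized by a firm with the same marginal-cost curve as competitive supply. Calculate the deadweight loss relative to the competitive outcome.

Competitive equilibrium: 119.16 − 0.264q = 28.5 + 0.665q → q* = 97.5888, p* = 93.3966.
Marginal revenue: MR = 119.16 − 0.528q. Set MR = MC: 119.16 − 0.528q = 28.5 + 0.665q → q_m = 75.9933.
Price p_m = 119.16 − 0.264·75.9933 = 99.0978; MC(q_m) = 28.5 + 0.665·75.9933 = 79.0355.
Competitive q* = 97.5888, so Δq = 21.5955; wedge = 99.0978 − 79.0355 = 20.0623.
Welfare loss = ½ × 21.5955 × 20.0623 = $216.63.

$216.63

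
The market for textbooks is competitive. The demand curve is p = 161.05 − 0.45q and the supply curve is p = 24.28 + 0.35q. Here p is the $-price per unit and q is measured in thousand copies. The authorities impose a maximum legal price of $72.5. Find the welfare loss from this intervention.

$440.66 thousand

Competitive equilibrium: 161.05 − 0.45q = 24.28 + 0.35q → q* = 170.9625, p* = 84.1169.
At the ceiling p = 72.5, quantity supplied = (72.5 − 24.28)/0.35 = 137.7714.
Willingness to pay at q' = 137.7714: 161.05 − 0.45·137.7714 = 99.0529.
Δq = 170.9625 − 137.7714 = 33.1911; wedge = 99.0529 − 72.5 = 26.5529.
Welfare loss = ½ × 33.1911 × 26.5529 = $440.66 thousand.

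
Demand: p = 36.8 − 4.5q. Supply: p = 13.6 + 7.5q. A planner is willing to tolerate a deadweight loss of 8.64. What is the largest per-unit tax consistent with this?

14.4

Competitive equilibrium: 36.8 − 4.5q = 13.6 + 7.5q → q* = 1.9333, p* = 28.1.
A tax t gives Δq = t/12 and wedge t, so DWL = t²/24.
t²/24 = 8.64 → t² = 207.36 → t = 14.4.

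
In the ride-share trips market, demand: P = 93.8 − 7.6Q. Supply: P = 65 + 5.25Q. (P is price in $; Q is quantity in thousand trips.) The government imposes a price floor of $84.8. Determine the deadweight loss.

Competitive equilibrium: 93.8 − 7.6Q = 65 + 5.25Q → Q* = 2.2412, P* = 76.7665.
At the floor P = 84.8, quantity demanded = (93.8 − 84.8)/7.6 = 1.1842.
Sellers' marginal cost at Q' = 1.1842: 65 + 5.25·1.1842 = 71.2171.
ΔQ = 2.2412 − 1.1842 = 1.057; wedge = 84.8 − 71.2171 = 13.5829.
Welfare loss = ½ × 1.057 × 13.5829 = $7.18 thousand.

$7.18 thousand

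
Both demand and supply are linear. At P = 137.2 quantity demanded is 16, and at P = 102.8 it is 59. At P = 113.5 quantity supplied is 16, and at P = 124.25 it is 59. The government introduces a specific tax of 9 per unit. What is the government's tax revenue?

Demand slope = (102.8 − 137.2)/(59 − 16) = −0.8, so P = 150 − 0.8Q.
Supply slope = (124.25 − 113.5)/(59 − 16) = 0.25, so P = 109.5 + 0.25Q.
Competitive equilibrium: 150 − 0.8Q = 109.5 + 0.25Q → Q* = 38.5714, P* = 119.1429.
With the tax, the buyer price exceeds the seller price by 9: (150 − 0.8Q) − (109.5 + 0.25Q) = 9 → Q' = 30.
Tax revenue = 9 × 30 = 270.

270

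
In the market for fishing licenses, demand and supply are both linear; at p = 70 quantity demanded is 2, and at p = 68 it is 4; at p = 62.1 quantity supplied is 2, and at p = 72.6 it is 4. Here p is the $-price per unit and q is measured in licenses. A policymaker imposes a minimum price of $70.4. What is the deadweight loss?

$8.65

Demand slope = (68 − 70)/(4 − 2) = −1, so p = 72 − q.
Supply slope = (72.6 − 62.1)/(4 − 2) = 5.25, so p = 51.6 + 5.25q.
Competitive equilibrium: 72 − q = 51.6 + 5.25q → q* = 3.264, p* = 68.736.
At the floor p = 70.4, quantity demanded = (72 − 70.4)/1 = 1.6.
Sellers' marginal cost at q' = 1.6: 51.6 + 5.25·1.6 = 60.
Δq = 3.264 − 1.6 = 1.664; wedge = 70.4 − 60 = 10.4.
The triangle = ½ × 1.664 × 10.4 = $8.65.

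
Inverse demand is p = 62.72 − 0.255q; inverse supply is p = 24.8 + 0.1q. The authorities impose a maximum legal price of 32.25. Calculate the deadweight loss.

Competitive equilibrium: 62.72 − 0.255q = 24.8 + 0.1q → q* = 106.8169, p* = 35.4817.
At the ceiling p = 32.25, quantity supplied = (32.25 − 24.8)/0.1 = 74.5.
Willingness to pay at q' = 74.5: 62.72 − 0.255·74.5 = 43.7225.
Δq = 106.8169 − 74.5 = 32.3169; wedge = 43.7225 − 32.25 = 11.4725.
Welfare loss = ½ × 32.3169 × 11.4725 = 185.38.

185.38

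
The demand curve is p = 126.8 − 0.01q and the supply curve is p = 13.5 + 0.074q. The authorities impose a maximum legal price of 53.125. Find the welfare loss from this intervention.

Competitive equilibrium: 126.8 − 0.01q = 13.5 + 0.074q → q* = 1348.80952, p* = 113.3119.
At the ceiling p = 53.125, quantity supplied = (53.125 − 13.5)/0.074 = 535.47297.
Willingness to pay at q' = 535.47297: 126.8 − 0.01·535.47297 = 121.44527.
Δq = 1348.80952 − 535.47297 = 813.33655; wedge = 121.44527 − 53.125 = 68.32027.
The triangle = ½ × 813.33655 × 68.32027 = 27783.69.

27783.69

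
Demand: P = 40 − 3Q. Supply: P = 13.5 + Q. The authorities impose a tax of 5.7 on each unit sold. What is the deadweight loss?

Competitive equilibrium: 40 − 3Q = 13.5 + Q → Q* = 6.625, P* = 20.125.
With the tax, the buyer price exceeds the seller price by 5.7: (40 − 3Q) − (13.5 + Q) = 5.7 → Q' = 5.2.
ΔQ = 6.625 − 5.2 = 1.425; the wedge equals the tax, 5.7.
DWL = ½ × 1.425 × 5.7 = 4.06.

4.06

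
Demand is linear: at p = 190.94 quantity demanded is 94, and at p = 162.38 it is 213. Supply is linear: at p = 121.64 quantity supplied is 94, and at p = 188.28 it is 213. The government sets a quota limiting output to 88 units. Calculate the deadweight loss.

Demand slope = (162.38 − 190.94)/(213 − 94) = −0.24, so p = 213.5 − 0.24q.
Supply slope = (188.28 − 121.64)/(213 − 94) = 0.56, so p = 69 + 0.56q.
Competitive equilibrium: 213.5 − 0.24q = 69 + 0.56q → q* = 180.625, p* = 170.15.
At q = 88: demand price = 213.5 − 0.24·88 = 192.38; supply price = 69 + 0.56·88 = 118.28.
Δq = 180.625 − 88 = 92.625; wedge = 192.38 − 118.28 = 74.1.
DWL = ½ × 92.625 × 74.1 = 3431.76.

3431.76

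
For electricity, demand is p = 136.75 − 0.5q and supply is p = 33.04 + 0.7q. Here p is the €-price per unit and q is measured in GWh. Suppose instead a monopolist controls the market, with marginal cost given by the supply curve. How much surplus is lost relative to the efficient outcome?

€387.68

Competitive equilibrium: 136.75 − 0.5q = 33.04 + 0.7q → q* = 86.425, p* = 93.5375.
Marginal revenue: MR = 136.75 − q. Set MR = MC: 136.75 − q = 33.04 + 0.7q → q_m = 61.0059.
Price p_m = 136.75 − 0.5·61.0059 = 106.2471; MC(q_m) = 33.04 + 0.7·61.0059 = 75.7441.
Competitive q* = 86.425, so Δq = 25.4191; wedge = 106.2471 − 75.7441 = 30.503.
Welfare loss = ½ × 25.4191 × 30.503 = €387.68.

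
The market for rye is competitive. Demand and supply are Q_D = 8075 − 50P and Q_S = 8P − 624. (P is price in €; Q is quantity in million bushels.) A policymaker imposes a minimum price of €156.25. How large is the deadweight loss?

€7119.19 million

In inverse form: demand P = 161.5 − 0.02Q, supply P = 78 + 0.125Q.
Competitive equilibrium: 161.5 − 0.02Q = 78 + 0.125Q → Q* = 575.86207, P* = 149.98276.
At the floor P = 156.25, quantity demanded = (161.5 − 156.25)/0.02 = 262.5.
Sellers' marginal cost at Q' = 262.5: 78 + 0.125·262.5 = 110.8125.
ΔQ = 575.86207 − 262.5 = 313.36207; wedge = 156.25 − 110.8125 = 45.4375.
The triangle = ½ × 313.36207 × 45.4375 = €7119.19 million.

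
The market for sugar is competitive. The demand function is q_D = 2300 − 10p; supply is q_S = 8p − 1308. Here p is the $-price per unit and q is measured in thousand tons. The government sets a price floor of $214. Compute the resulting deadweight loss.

In inverse form: demand p = 230 − 0.1q, supply p = 163.5 + 0.125q.
Competitive equilibrium: 230 − 0.1q = 163.5 + 0.125q → q* = 295.5556, p* = 200.4444.
At the floor p = 214, quantity demanded = (230 − 214)/0.1 = 160.
Sellers' marginal cost at q' = 160: 163.5 + 0.125·160 = 183.5.
Δq = 295.5556 − 160 = 135.5556; wedge = 214 − 183.5 = 30.5.
The triangle = ½ × 135.5556 × 30.5 = $2067.22 thousand.

$2067.22 thousand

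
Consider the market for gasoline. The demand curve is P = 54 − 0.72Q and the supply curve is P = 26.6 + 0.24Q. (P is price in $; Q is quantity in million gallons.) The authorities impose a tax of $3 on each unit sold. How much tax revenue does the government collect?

$76.25 million

Competitive equilibrium: 54 − 0.72Q = 26.6 + 0.24Q → Q* = 28.5417, P* = 33.45.
With the tax, the buyer price exceeds the seller price by 3: (54 − 0.72Q) − (26.6 + 0.24Q) = 3 → Q' = 25.4167.
Tax revenue = 3 × 25.4167 = $76.25 million.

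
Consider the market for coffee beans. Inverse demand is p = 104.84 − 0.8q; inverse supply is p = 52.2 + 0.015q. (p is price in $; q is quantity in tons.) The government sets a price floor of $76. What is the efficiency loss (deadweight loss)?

Competitive equilibrium: 104.84 − 0.8q = 52.2 + 0.015q → q* = 64.589, p* = 53.1688.
At the floor p = 76, quantity demanded = (104.84 − 76)/0.8 = 36.05.
Sellers' marginal cost at q' = 36.05: 52.2 + 0.015·36.05 = 52.7408.
Δq = 64.589 − 36.05 = 28.539; wedge = 76 − 52.7408 = 23.2592.
The triangle = ½ × 28.539 × 23.2592 = $331.90.

$331.90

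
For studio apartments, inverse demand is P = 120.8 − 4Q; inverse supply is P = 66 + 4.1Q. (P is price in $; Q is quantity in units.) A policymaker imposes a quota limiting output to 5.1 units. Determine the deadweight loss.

$11.23

Competitive equilibrium: 120.8 − 4Q = 66 + 4.1Q → Q* = 6.7654, P* = 93.7383.
At Q = 5.1: demand price = 120.8 − 4·5.1 = 100.4; supply price = 66 + 4.1·5.1 = 86.91.
ΔQ = 6.7654 − 5.1 = 1.6654; wedge = 100.4 − 86.91 = 13.49.
DWL = ½ × 1.6654 × 13.49 = $11.23.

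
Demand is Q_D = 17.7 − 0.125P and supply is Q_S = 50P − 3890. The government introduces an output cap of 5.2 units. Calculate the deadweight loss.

In inverse form: demand P = 141.6 − 8Q, supply P = 77.8 + 0.02Q.
Competitive equilibrium: 141.6 − 8Q = 77.8 + 0.02Q → Q* = 7.9551, P* = 77.9591.
At Q = 5.2: demand price = 141.6 − 8·5.2 = 100; supply price = 77.8 + 0.02·5.2 = 77.904.
ΔQ = 7.9551 − 5.2 = 2.7551; wedge = 100 − 77.904 = 22.096.
Welfare loss = ½ × 2.7551 × 22.096 = 30.44.

30.44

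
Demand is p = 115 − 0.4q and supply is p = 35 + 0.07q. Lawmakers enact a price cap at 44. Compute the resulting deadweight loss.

407.49

Competitive equilibrium: 115 − 0.4q = 35 + 0.07q → q* = 170.2128, p* = 46.9149.
At the ceiling p = 44, quantity supplied = (44 − 35)/0.07 = 128.5714.
Willingness to pay at q' = 128.5714: 115 − 0.4·128.5714 = 63.5714.
Δq = 170.2128 − 128.5714 = 41.6414; wedge = 63.5714 − 44 = 19.5714.
Welfare loss = ½ × 41.6414 × 19.5714 = 407.49.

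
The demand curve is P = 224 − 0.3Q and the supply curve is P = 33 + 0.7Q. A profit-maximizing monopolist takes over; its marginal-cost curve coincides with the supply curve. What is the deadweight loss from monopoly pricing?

971.39

Competitive equilibrium: 224 − 0.3Q = 33 + 0.7Q → Q* = 191, P* = 166.7.
Marginal revenue: MR = 224 − 0.6Q. Set MR = MC: 224 − 0.6Q = 33 + 0.7Q → Q_m = 146.9231.
Price P_m = 224 − 0.3·146.9231 = 179.9231; MC(Q_m) = 33 + 0.7·146.9231 = 135.8462.
Competitive Q* = 191, so ΔQ = 44.0769; wedge = 179.9231 − 135.8462 = 44.0769.
Deadweight loss = ½ × 44.0769 × 44.0769 = 971.39.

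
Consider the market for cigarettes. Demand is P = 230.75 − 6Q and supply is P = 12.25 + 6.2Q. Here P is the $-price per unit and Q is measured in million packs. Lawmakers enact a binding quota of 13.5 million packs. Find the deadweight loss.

$118.62 million

Competitive equilibrium: 230.75 − 6Q = 12.25 + 6.2Q → Q* = 17.9098, P* = 123.291.
At Q = 13.5: demand price = 230.75 − 6·13.5 = 149.75; supply price = 12.25 + 6.2·13.5 = 95.95.
ΔQ = 17.9098 − 13.5 = 4.4098; wedge = 149.75 − 95.95 = 53.8.
Deadweight loss = ½ × 4.4098 × 53.8 = $118.62 million.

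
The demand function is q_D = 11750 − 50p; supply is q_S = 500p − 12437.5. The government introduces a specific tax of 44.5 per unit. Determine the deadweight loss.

45005.68

In inverse form: demand p = 235 − 0.02q, supply p = 24.875 + 0.002q.
Competitive equilibrium: 235 − 0.02q = 24.875 + 0.002q → q* = 9551.1364, p* = 43.9773.
With the tax, the buyer price exceeds the seller price by 44.5: (235 − 0.02q) − (24.875 + 0.002q) = 44.5 → q' = 7528.4091.
Δq = 9551.1364 − 7528.4091 = 2022.7273; the wedge equals the tax, 44.5.
The triangle = ½ × 2022.7273 × 44.5 = 45005.68.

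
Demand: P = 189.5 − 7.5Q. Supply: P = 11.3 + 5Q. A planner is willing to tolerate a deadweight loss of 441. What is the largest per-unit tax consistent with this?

Competitive equilibrium: 189.5 − 7.5Q = 11.3 + 5Q → Q* = 14.256, P* = 82.58.
A tax t gives ΔQ = t/12.5 and wedge t, so DWL = t²/25.
t²/25 = 441 → t² = 11025 → t = 105.

105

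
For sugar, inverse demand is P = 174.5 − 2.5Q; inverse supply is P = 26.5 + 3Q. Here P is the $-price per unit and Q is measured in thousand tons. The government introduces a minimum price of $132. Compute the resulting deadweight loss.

$270.02 thousand

Competitive equilibrium: 174.5 − 2.5Q = 26.5 + 3Q → Q* = 26.9091, P* = 107.2273.
At the floor P = 132, quantity demanded = (174.5 − 132)/2.5 = 17.
Sellers' marginal cost at Q' = 17: 26.5 + 3·17 = 77.5.
ΔQ = 26.9091 − 17 = 9.9091; wedge = 132 − 77.5 = 54.5.
The triangle = ½ × 9.9091 × 54.5 = $270.02 thousand.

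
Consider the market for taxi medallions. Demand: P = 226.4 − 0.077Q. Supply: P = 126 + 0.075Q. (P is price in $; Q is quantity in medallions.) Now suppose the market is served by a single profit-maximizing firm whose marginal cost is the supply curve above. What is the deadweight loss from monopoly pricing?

$3748.90

Competitive equilibrium: 226.4 − 0.077Q = 126 + 0.075Q → Q* = 660.52632, P* = 175.53947.
Marginal revenue: MR = 226.4 − 0.154Q. Set MR = MC: 226.4 − 0.154Q = 126 + 0.075Q → Q_m = 438.42795.
Price P_m = 226.4 − 0.077·438.42795 = 192.64105; MC(Q_m) = 126 + 0.075·438.42795 = 158.8821.
Competitive Q* = 660.52632, so ΔQ = 222.09837; wedge = 192.64105 − 158.8821 = 33.75895.
Welfare loss = ½ × 222.09837 × 33.75895 = $3748.90.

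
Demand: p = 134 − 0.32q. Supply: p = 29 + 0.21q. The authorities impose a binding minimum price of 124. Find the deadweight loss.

7378.48

Competitive equilibrium: 134 − 0.32q = 29 + 0.21q → q* = 198.1132, p* = 70.6038.
At the floor p = 124, quantity demanded = (134 − 124)/0.32 = 31.25.
Sellers' marginal cost at q' = 31.25: 29 + 0.21·31.25 = 35.5625.
Δq = 198.1132 − 31.25 = 166.8632; wedge = 124 − 35.5625 = 88.4375.
The triangle = ½ × 166.8632 × 88.4375 = 7378.48.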